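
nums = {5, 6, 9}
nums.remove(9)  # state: {5, 6}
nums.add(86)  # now {5, 6, 86}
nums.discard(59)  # {5, 6, 86}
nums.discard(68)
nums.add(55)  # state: {5, 6, 55, 86}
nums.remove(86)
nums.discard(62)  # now {5, 6, 55}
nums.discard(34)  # {5, 6, 55}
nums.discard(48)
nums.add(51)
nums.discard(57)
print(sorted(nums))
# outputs [5, 6, 51, 55]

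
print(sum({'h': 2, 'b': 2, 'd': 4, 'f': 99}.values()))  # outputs 107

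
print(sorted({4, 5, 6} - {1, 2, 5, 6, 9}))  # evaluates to [4]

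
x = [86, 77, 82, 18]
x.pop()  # 18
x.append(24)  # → [86, 77, 82, 24]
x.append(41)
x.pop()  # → 41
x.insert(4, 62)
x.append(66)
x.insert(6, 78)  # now [86, 77, 82, 24, 62, 66, 78]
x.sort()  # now [24, 62, 66, 77, 78, 82, 86]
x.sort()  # [24, 62, 66, 77, 78, 82, 86]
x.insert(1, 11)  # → [24, 11, 62, 66, 77, 78, 82, 86]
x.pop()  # 86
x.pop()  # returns 82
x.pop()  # 78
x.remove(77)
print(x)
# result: [24, 11, 62, 66]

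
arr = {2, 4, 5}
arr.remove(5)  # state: {2, 4}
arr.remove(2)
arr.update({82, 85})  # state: {4, 82, 85}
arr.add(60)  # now {4, 60, 82, 85}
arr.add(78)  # {4, 60, 78, 82, 85}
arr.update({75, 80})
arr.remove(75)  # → {4, 60, 78, 80, 82, 85}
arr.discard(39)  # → {4, 60, 78, 80, 82, 85}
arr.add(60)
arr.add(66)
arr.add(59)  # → {4, 59, 60, 66, 78, 80, 82, 85}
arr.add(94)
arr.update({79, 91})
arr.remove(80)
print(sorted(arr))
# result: [4, 59, 60, 66, 78, 79, 82, 85, 91, 94]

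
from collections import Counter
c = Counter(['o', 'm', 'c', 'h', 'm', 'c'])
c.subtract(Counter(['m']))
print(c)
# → Counter({'c': 2, 'o': 1, 'm': 1, 'h': 1})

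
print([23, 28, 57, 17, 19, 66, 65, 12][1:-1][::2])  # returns [28, 17, 66]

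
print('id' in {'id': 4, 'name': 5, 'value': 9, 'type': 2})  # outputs True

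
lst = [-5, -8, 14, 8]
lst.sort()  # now [-8, -5, 8, 14]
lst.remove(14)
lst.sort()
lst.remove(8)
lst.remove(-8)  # [-5]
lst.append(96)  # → [-5, 96]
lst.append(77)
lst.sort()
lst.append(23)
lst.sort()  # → [-5, 23, 77, 96]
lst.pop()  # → 96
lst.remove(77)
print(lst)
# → [-5, 23]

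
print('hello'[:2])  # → he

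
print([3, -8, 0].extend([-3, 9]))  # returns None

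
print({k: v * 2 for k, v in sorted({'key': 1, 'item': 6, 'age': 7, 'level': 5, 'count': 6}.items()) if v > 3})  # {'age': 14, 'count': 12, 'item': 12, 'level': 10}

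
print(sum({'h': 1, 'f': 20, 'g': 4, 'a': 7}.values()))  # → 32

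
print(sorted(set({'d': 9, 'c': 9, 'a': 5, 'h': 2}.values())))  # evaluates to [2, 5, 9]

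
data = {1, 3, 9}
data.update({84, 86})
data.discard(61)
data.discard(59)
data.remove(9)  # {1, 3, 84, 86}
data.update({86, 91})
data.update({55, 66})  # {1, 3, 55, 66, 84, 86, 91}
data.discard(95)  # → {1, 3, 55, 66, 84, 86, 91}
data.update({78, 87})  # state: {1, 3, 55, 66, 78, 84, 86, 87, 91}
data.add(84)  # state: {1, 3, 55, 66, 78, 84, 86, 87, 91}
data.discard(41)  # {1, 3, 55, 66, 78, 84, 86, 87, 91}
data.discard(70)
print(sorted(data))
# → [1, 3, 55, 66, 78, 84, 86, 87, 91]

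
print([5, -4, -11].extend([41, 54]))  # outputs None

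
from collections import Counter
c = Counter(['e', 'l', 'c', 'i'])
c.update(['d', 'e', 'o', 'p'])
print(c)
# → Counter({'e': 2, 'l': 1, 'c': 1, 'i': 1, 'd': 1, 'o': 1, 'p': 1})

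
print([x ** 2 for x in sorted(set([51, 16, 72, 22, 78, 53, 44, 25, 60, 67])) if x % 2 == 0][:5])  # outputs [256, 484, 1936, 3600, 5184]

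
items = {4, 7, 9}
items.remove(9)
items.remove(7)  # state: {4}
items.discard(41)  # {4}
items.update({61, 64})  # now {4, 61, 64}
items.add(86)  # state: {4, 61, 64, 86}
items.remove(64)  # {4, 61, 86}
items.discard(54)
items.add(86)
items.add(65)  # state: {4, 61, 65, 86}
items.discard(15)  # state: {4, 61, 65, 86}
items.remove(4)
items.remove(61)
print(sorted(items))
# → [65, 86]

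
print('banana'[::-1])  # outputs ananab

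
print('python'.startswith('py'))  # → True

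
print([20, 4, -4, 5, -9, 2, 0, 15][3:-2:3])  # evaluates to [5]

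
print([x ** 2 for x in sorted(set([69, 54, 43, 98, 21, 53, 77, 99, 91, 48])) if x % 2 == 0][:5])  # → [2304, 2916, 9604]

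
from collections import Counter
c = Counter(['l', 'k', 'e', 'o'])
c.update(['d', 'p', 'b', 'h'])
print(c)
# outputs Counter({'l': 1, 'k': 1, 'e': 1, 'o': 1, 'd': 1, 'p': 1, 'b': 1, 'h': 1})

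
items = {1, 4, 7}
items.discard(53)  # {1, 4, 7}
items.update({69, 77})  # {1, 4, 7, 69, 77}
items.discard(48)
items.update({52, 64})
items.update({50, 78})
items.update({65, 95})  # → {1, 4, 7, 50, 52, 64, 65, 69, 77, 78, 95}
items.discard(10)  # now {1, 4, 7, 50, 52, 64, 65, 69, 77, 78, 95}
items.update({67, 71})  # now {1, 4, 7, 50, 52, 64, 65, 67, 69, 71, 77, 78, 95}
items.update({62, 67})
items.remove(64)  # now {1, 4, 7, 50, 52, 62, 65, 67, 69, 71, 77, 78, 95}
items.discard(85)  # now {1, 4, 7, 50, 52, 62, 65, 67, 69, 71, 77, 78, 95}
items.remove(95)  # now {1, 4, 7, 50, 52, 62, 65, 67, 69, 71, 77, 78}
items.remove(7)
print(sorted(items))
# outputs [1, 4, 50, 52, 62, 65, 67, 69, 71, 77, 78]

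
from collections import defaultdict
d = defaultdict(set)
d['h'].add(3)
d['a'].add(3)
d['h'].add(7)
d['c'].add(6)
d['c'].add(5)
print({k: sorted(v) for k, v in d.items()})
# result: {'h': [3, 7], 'a': [3], 'c': [5, 6]}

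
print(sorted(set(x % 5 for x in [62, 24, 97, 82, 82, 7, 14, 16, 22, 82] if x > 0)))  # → [1, 2, 4]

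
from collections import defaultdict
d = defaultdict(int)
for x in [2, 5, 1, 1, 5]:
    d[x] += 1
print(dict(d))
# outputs {2: 1, 5: 2, 1: 2}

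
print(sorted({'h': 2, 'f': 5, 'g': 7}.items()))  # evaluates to [('f', 5), ('g', 7), ('h', 2)]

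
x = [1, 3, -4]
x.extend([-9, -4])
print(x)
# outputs [1, 3, -4, -9, -4]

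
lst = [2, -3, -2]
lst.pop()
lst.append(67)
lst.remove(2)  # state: [-3, 67]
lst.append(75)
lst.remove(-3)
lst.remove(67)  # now [75]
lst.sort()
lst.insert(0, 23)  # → [23, 75]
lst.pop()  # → 75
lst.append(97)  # [23, 97]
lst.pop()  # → 97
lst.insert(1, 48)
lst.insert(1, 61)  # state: [23, 61, 48]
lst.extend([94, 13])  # [23, 61, 48, 94, 13]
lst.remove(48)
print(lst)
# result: [23, 61, 94, 13]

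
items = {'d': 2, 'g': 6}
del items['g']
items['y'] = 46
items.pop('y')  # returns 46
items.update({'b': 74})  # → {'d': 2, 'b': 74}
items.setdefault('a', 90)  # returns 90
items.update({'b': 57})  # {'d': 2, 'b': 57, 'a': 90}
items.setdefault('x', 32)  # 32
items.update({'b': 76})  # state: {'d': 2, 'b': 76, 'a': 90, 'x': 32}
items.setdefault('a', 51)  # 90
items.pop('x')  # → 32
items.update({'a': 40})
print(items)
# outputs {'d': 2, 'b': 76, 'a': 40}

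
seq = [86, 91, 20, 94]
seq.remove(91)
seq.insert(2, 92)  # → [86, 20, 92, 94]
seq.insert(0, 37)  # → [37, 86, 20, 92, 94]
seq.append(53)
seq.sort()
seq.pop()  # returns 94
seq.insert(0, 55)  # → [55, 20, 37, 53, 86, 92]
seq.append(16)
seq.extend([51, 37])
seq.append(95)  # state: [55, 20, 37, 53, 86, 92, 16, 51, 37, 95]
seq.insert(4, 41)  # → [55, 20, 37, 53, 41, 86, 92, 16, 51, 37, 95]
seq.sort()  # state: [16, 20, 37, 37, 41, 51, 53, 55, 86, 92, 95]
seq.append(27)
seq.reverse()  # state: [27, 95, 92, 86, 55, 53, 51, 41, 37, 37, 20, 16]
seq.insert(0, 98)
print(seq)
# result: [98, 27, 95, 92, 86, 55, 53, 51, 41, 37, 37, 20, 16]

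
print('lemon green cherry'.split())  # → ['lemon', 'green', 'cherry']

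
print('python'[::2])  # pto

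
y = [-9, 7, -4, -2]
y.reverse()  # [-2, -4, 7, -9]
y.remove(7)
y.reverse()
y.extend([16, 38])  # [-9, -4, -2, 16, 38]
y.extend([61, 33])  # [-9, -4, -2, 16, 38, 61, 33]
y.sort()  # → [-9, -4, -2, 16, 33, 38, 61]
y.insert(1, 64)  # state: [-9, 64, -4, -2, 16, 33, 38, 61]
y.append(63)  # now [-9, 64, -4, -2, 16, 33, 38, 61, 63]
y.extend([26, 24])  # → [-9, 64, -4, -2, 16, 33, 38, 61, 63, 26, 24]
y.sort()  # [-9, -4, -2, 16, 24, 26, 33, 38, 61, 63, 64]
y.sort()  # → [-9, -4, -2, 16, 24, 26, 33, 38, 61, 63, 64]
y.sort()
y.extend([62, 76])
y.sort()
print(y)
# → [-9, -4, -2, 16, 24, 26, 33, 38, 61, 62, 63, 64, 76]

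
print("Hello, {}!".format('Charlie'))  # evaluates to Hello, Charlie!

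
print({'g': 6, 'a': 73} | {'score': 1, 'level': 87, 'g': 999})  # {'g': 999, 'a': 73, 'score': 1, 'level': 87}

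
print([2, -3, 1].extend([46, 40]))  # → None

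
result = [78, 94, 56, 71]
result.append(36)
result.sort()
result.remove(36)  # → [56, 71, 78, 94]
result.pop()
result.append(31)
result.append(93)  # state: [56, 71, 78, 31, 93]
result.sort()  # [31, 56, 71, 78, 93]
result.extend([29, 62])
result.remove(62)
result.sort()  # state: [29, 31, 56, 71, 78, 93]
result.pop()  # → 93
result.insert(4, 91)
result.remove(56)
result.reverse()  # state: [78, 91, 71, 31, 29]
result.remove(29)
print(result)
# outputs [78, 91, 71, 31]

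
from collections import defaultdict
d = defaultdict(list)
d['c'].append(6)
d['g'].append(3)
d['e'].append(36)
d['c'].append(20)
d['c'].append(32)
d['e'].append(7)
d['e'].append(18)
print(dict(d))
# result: {'c': [6, 20, 32], 'g': [3], 'e': [36, 7, 18]}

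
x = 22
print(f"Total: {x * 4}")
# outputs Total: 88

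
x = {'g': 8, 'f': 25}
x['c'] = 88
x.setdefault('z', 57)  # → 57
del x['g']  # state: {'f': 25, 'c': 88, 'z': 57}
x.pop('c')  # 88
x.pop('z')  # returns 57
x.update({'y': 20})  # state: {'f': 25, 'y': 20}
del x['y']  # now {'f': 25}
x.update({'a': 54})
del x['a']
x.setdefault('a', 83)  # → 83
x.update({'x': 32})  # {'f': 25, 'a': 83, 'x': 32}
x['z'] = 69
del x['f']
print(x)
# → {'a': 83, 'x': 32, 'z': 69}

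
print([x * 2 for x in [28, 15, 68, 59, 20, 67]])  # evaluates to [56, 30, 136, 118, 40, 134]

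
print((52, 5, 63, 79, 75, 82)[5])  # 82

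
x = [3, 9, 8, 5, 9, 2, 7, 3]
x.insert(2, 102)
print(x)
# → [3, 9, 102, 8, 5, 9, 2, 7, 3]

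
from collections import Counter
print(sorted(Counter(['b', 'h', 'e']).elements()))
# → ['b', 'e', 'h']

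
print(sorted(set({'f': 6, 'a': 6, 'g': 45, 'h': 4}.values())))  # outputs [4, 6, 45]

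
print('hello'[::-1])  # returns olleh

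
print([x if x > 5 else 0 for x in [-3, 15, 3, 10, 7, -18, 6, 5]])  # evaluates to [0, 15, 0, 10, 7, 0, 6, 0]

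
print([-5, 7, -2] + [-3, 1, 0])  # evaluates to [-5, 7, -2, -3, 1, 0]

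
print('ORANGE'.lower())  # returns orange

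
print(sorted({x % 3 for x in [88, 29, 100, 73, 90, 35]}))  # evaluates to [0, 1, 2]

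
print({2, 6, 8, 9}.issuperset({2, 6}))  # True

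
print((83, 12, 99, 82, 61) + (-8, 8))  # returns (83, 12, 99, 82, 61, -8, 8)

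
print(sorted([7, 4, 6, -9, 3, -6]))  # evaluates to [-9, -6, 3, 4, 6, 7]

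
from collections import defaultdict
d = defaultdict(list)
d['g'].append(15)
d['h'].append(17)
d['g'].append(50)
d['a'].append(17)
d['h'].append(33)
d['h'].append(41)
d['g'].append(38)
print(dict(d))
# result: {'g': [15, 50, 38], 'h': [17, 33, 41], 'a': [17]}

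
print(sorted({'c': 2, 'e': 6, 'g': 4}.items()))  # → [('c', 2), ('e', 6), ('g', 4)]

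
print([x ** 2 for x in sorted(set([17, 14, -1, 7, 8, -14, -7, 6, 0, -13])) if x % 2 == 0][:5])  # [196, 0, 36, 64, 196]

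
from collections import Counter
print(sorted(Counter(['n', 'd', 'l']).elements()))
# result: ['d', 'l', 'n']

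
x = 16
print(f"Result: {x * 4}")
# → Result: 64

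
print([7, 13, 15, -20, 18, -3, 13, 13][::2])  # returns [7, 15, 18, 13]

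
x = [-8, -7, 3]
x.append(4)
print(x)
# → [-8, -7, 3, 4]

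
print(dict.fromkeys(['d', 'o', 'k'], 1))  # {'d': 1, 'o': 1, 'k': 1}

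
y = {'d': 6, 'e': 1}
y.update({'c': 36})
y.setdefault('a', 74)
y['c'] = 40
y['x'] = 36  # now {'d': 6, 'e': 1, 'c': 40, 'a': 74, 'x': 36}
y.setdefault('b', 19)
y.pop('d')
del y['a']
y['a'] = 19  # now {'e': 1, 'c': 40, 'x': 36, 'b': 19, 'a': 19}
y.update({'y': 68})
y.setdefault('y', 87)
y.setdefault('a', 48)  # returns 19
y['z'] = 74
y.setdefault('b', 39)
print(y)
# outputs {'e': 1, 'c': 40, 'x': 36, 'b': 19, 'a': 19, 'y': 68, 'z': 74}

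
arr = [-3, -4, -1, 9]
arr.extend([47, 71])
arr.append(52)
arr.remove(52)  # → [-3, -4, -1, 9, 47, 71]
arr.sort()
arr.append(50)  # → [-4, -3, -1, 9, 47, 71, 50]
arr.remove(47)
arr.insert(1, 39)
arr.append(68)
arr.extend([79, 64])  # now [-4, 39, -3, -1, 9, 71, 50, 68, 79, 64]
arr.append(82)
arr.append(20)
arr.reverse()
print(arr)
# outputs [20, 82, 64, 79, 68, 50, 71, 9, -1, -3, 39, -4]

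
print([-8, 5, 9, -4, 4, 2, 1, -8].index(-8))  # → 0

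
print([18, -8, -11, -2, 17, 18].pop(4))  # 17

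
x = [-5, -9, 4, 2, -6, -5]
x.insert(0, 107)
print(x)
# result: [107, -5, -9, 4, 2, -6, -5]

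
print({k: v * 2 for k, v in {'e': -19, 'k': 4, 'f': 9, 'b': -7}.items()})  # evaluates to {'e': -38, 'k': 8, 'f': 18, 'b': -14}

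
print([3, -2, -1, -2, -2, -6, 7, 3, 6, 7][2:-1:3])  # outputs [-1, -6, 6]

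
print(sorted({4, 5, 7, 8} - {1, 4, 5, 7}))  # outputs [8]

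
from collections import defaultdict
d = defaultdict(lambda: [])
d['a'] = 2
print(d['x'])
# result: []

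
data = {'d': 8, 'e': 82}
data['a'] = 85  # {'d': 8, 'e': 82, 'a': 85}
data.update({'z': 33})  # {'d': 8, 'e': 82, 'a': 85, 'z': 33}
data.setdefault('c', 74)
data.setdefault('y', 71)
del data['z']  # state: {'d': 8, 'e': 82, 'a': 85, 'c': 74, 'y': 71}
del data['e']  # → {'d': 8, 'a': 85, 'c': 74, 'y': 71}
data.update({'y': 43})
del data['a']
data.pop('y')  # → 43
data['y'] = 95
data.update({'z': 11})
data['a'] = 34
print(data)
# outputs {'d': 8, 'c': 74, 'y': 95, 'z': 11, 'a': 34}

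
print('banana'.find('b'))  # 0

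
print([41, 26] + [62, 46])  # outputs [41, 26, 62, 46]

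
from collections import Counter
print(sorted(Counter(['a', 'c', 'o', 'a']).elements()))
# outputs ['a', 'a', 'c', 'o']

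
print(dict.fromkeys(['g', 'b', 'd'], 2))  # {'g': 2, 'b': 2, 'd': 2}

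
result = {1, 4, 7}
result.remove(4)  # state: {1, 7}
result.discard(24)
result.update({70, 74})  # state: {1, 7, 70, 74}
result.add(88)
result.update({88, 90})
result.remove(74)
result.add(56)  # {1, 7, 56, 70, 88, 90}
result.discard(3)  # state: {1, 7, 56, 70, 88, 90}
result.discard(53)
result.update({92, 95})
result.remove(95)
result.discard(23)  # {1, 7, 56, 70, 88, 90, 92}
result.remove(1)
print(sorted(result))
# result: [7, 56, 70, 88, 90, 92]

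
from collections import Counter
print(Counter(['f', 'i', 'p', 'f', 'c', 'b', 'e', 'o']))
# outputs Counter({'f': 2, 'i': 1, 'p': 1, 'c': 1, 'b': 1, 'e': 1, 'o': 1})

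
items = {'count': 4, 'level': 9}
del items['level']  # {'count': 4}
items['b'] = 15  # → {'count': 4, 'b': 15}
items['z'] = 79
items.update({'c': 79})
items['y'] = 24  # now {'count': 4, 'b': 15, 'z': 79, 'c': 79, 'y': 24}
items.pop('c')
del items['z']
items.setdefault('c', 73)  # 73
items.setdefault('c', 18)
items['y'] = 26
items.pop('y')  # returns 26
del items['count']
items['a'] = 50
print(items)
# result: {'b': 15, 'c': 73, 'a': 50}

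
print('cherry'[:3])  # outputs che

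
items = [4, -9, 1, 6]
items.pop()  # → 6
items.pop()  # 1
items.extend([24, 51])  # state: [4, -9, 24, 51]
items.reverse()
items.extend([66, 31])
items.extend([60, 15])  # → [51, 24, -9, 4, 66, 31, 60, 15]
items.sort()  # [-9, 4, 15, 24, 31, 51, 60, 66]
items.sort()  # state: [-9, 4, 15, 24, 31, 51, 60, 66]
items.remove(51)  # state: [-9, 4, 15, 24, 31, 60, 66]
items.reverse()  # [66, 60, 31, 24, 15, 4, -9]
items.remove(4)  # [66, 60, 31, 24, 15, -9]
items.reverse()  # [-9, 15, 24, 31, 60, 66]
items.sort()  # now [-9, 15, 24, 31, 60, 66]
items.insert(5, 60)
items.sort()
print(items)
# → [-9, 15, 24, 31, 60, 60, 66]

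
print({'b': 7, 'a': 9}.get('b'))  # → 7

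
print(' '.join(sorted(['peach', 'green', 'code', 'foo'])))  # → code foo green peach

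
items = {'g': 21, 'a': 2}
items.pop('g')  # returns 21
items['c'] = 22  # {'a': 2, 'c': 22}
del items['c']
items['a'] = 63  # {'a': 63}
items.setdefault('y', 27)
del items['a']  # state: {'y': 27}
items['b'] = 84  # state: {'y': 27, 'b': 84}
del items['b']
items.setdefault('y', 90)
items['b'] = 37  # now {'y': 27, 'b': 37}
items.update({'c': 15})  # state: {'y': 27, 'b': 37, 'c': 15}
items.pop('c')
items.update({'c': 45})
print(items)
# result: {'y': 27, 'b': 37, 'c': 45}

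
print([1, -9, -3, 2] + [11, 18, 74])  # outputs [1, -9, -3, 2, 11, 18, 74]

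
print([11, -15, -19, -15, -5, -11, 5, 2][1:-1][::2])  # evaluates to [-15, -15, -11]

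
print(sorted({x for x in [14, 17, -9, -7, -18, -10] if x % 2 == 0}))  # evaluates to [-18, -10, 14]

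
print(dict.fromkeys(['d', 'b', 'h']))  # {'d': None, 'b': None, 'h': None}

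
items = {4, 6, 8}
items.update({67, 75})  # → {4, 6, 8, 67, 75}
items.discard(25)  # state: {4, 6, 8, 67, 75}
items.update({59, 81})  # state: {4, 6, 8, 59, 67, 75, 81}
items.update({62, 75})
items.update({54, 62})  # {4, 6, 8, 54, 59, 62, 67, 75, 81}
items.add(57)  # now {4, 6, 8, 54, 57, 59, 62, 67, 75, 81}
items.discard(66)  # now {4, 6, 8, 54, 57, 59, 62, 67, 75, 81}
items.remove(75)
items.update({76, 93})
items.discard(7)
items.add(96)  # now {4, 6, 8, 54, 57, 59, 62, 67, 76, 81, 93, 96}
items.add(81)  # {4, 6, 8, 54, 57, 59, 62, 67, 76, 81, 93, 96}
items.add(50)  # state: {4, 6, 8, 50, 54, 57, 59, 62, 67, 76, 81, 93, 96}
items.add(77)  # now {4, 6, 8, 50, 54, 57, 59, 62, 67, 76, 77, 81, 93, 96}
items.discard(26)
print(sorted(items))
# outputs [4, 6, 8, 50, 54, 57, 59, 62, 67, 76, 77, 81, 93, 96]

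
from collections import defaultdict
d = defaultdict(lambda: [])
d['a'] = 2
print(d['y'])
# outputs []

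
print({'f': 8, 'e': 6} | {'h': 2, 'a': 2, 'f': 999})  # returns {'f': 999, 'e': 6, 'h': 2, 'a': 2}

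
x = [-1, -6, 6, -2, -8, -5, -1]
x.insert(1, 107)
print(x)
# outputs [-1, 107, -6, 6, -2, -8, -5, -1]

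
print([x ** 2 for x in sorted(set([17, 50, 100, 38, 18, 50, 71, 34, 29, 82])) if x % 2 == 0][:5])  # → [324, 1156, 1444, 2500, 6724]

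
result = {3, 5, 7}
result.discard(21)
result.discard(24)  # {3, 5, 7}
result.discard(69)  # {3, 5, 7}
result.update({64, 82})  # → {3, 5, 7, 64, 82}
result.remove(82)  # {3, 5, 7, 64}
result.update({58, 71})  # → {3, 5, 7, 58, 64, 71}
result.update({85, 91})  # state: {3, 5, 7, 58, 64, 71, 85, 91}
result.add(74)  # {3, 5, 7, 58, 64, 71, 74, 85, 91}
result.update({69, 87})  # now {3, 5, 7, 58, 64, 69, 71, 74, 85, 87, 91}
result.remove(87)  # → {3, 5, 7, 58, 64, 69, 71, 74, 85, 91}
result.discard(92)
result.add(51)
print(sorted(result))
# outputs [3, 5, 7, 51, 58, 64, 69, 71, 74, 85, 91]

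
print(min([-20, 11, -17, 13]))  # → -20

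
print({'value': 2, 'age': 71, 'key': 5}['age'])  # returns 71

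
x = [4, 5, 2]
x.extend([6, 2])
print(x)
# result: [4, 5, 2, 6, 2]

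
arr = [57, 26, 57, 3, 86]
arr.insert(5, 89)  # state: [57, 26, 57, 3, 86, 89]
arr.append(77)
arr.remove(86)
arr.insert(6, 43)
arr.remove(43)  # [57, 26, 57, 3, 89, 77]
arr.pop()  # 77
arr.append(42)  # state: [57, 26, 57, 3, 89, 42]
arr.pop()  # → 42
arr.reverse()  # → [89, 3, 57, 26, 57]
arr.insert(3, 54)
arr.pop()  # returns 57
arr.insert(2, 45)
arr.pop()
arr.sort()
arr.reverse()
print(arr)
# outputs [89, 57, 54, 45, 3]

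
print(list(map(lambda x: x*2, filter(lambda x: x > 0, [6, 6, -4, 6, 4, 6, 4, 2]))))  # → [12, 12, 12, 8, 12, 8, 4]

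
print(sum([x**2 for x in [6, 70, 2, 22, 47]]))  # 7633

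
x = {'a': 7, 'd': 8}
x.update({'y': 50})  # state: {'a': 7, 'd': 8, 'y': 50}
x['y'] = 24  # {'a': 7, 'd': 8, 'y': 24}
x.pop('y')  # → 24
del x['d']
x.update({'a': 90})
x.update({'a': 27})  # {'a': 27}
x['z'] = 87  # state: {'a': 27, 'z': 87}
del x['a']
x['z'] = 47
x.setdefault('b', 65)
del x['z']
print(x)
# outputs {'b': 65}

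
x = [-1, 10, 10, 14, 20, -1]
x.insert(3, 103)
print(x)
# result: [-1, 10, 10, 103, 14, 20, -1]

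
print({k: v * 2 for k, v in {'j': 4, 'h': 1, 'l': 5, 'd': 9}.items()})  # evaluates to {'j': 8, 'h': 2, 'l': 10, 'd': 18}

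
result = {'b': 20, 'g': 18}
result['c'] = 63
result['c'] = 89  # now {'b': 20, 'g': 18, 'c': 89}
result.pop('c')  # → 89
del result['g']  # {'b': 20}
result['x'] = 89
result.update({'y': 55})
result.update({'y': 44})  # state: {'b': 20, 'x': 89, 'y': 44}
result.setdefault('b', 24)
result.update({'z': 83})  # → {'b': 20, 'x': 89, 'y': 44, 'z': 83}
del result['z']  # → {'b': 20, 'x': 89, 'y': 44}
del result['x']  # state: {'b': 20, 'y': 44}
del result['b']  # {'y': 44}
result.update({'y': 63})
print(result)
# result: {'y': 63}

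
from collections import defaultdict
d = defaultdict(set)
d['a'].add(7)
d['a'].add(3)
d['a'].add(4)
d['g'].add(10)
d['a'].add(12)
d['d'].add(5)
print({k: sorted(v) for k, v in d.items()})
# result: {'a': [3, 4, 7, 12], 'g': [10], 'd': [5]}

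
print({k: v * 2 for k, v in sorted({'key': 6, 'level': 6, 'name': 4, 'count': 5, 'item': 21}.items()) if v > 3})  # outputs {'count': 10, 'item': 42, 'key': 12, 'level': 12, 'name': 8}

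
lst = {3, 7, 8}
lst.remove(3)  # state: {7, 8}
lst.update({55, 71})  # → {7, 8, 55, 71}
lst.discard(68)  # {7, 8, 55, 71}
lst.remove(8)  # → {7, 55, 71}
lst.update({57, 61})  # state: {7, 55, 57, 61, 71}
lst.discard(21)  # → {7, 55, 57, 61, 71}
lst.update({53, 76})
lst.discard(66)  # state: {7, 53, 55, 57, 61, 71, 76}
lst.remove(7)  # {53, 55, 57, 61, 71, 76}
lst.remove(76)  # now {53, 55, 57, 61, 71}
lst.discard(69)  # {53, 55, 57, 61, 71}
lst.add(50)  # {50, 53, 55, 57, 61, 71}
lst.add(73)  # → {50, 53, 55, 57, 61, 71, 73}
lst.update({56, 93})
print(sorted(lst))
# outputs [50, 53, 55, 56, 57, 61, 71, 73, 93]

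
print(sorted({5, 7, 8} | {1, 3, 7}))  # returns [1, 3, 5, 7, 8]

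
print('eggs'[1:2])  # g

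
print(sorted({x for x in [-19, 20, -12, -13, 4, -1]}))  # [-19, -13, -12, -1, 4, 20]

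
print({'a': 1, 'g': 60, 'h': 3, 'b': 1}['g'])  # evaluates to 60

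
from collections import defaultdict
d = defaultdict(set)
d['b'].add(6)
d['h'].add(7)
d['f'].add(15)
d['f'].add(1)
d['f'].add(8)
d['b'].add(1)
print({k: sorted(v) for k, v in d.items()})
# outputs {'b': [1, 6], 'h': [7], 'f': [1, 8, 15]}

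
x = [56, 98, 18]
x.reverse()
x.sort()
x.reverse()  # [98, 56, 18]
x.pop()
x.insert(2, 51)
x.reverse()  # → [51, 56, 98]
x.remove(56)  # [51, 98]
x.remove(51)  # [98]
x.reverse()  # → [98]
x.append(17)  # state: [98, 17]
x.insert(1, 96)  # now [98, 96, 17]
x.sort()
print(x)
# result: [17, 96, 98]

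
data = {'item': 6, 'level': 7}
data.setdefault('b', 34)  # 34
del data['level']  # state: {'item': 6, 'b': 34}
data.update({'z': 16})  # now {'item': 6, 'b': 34, 'z': 16}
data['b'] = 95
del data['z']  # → {'item': 6, 'b': 95}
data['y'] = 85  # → {'item': 6, 'b': 95, 'y': 85}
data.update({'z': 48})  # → {'item': 6, 'b': 95, 'y': 85, 'z': 48}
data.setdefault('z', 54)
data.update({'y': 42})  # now {'item': 6, 'b': 95, 'y': 42, 'z': 48}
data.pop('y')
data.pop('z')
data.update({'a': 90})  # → {'item': 6, 'b': 95, 'a': 90}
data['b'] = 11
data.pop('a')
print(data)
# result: {'item': 6, 'b': 11}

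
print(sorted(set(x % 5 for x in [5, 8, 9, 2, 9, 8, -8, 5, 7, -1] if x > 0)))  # [0, 2, 3, 4]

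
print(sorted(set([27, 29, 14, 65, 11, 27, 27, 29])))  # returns [11, 14, 27, 29, 65]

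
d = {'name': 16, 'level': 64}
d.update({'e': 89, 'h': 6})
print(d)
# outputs {'name': 16, 'level': 64, 'e': 89, 'h': 6}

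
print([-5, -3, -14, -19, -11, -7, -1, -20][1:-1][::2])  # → [-3, -19, -7]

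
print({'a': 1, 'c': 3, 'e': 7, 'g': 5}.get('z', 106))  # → 106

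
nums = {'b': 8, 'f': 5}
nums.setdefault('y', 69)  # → 69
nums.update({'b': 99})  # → {'b': 99, 'f': 5, 'y': 69}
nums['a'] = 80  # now {'b': 99, 'f': 5, 'y': 69, 'a': 80}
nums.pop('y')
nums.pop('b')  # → 99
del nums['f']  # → {'a': 80}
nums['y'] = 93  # {'a': 80, 'y': 93}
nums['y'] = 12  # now {'a': 80, 'y': 12}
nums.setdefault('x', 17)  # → 17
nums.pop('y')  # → 12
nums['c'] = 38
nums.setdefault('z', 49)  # 49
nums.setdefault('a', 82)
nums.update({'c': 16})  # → {'a': 80, 'x': 17, 'c': 16, 'z': 49}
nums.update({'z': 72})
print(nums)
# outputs {'a': 80, 'x': 17, 'c': 16, 'z': 72}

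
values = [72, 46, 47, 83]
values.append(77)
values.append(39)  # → [72, 46, 47, 83, 77, 39]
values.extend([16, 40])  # [72, 46, 47, 83, 77, 39, 16, 40]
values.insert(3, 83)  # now [72, 46, 47, 83, 83, 77, 39, 16, 40]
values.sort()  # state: [16, 39, 40, 46, 47, 72, 77, 83, 83]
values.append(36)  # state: [16, 39, 40, 46, 47, 72, 77, 83, 83, 36]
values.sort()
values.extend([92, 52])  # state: [16, 36, 39, 40, 46, 47, 72, 77, 83, 83, 92, 52]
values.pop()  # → 52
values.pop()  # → 92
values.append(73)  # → [16, 36, 39, 40, 46, 47, 72, 77, 83, 83, 73]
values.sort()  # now [16, 36, 39, 40, 46, 47, 72, 73, 77, 83, 83]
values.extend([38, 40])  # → [16, 36, 39, 40, 46, 47, 72, 73, 77, 83, 83, 38, 40]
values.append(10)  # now [16, 36, 39, 40, 46, 47, 72, 73, 77, 83, 83, 38, 40, 10]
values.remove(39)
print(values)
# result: [16, 36, 40, 46, 47, 72, 73, 77, 83, 83, 38, 40, 10]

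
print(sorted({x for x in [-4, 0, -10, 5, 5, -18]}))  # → [-18, -10, -4, 0, 5]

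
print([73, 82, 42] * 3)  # [73, 82, 42, 73, 82, 42, 73, 82, 42]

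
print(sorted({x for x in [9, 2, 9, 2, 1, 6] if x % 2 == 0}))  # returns [2, 6]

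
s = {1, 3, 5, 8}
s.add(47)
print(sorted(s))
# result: [1, 3, 5, 8, 47]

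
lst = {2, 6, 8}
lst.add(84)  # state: {2, 6, 8, 84}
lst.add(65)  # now {2, 6, 8, 65, 84}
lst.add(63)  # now {2, 6, 8, 63, 65, 84}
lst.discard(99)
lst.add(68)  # {2, 6, 8, 63, 65, 68, 84}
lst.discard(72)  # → {2, 6, 8, 63, 65, 68, 84}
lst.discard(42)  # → {2, 6, 8, 63, 65, 68, 84}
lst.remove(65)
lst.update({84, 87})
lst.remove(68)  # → {2, 6, 8, 63, 84, 87}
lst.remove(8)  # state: {2, 6, 63, 84, 87}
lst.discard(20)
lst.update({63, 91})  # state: {2, 6, 63, 84, 87, 91}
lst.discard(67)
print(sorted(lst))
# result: [2, 6, 63, 84, 87, 91]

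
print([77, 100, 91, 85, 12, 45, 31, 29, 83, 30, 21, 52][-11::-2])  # [100]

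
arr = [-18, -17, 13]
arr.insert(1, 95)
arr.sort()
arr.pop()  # 95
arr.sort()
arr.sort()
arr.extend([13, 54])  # [-18, -17, 13, 13, 54]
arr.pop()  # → 54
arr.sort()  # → [-18, -17, 13, 13]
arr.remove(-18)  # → [-17, 13, 13]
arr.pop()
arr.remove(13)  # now [-17]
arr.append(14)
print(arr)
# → [-17, 14]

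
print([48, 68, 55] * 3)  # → [48, 68, 55, 48, 68, 55, 48, 68, 55]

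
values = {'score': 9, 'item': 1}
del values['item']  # {'score': 9}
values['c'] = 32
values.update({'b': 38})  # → {'score': 9, 'c': 32, 'b': 38}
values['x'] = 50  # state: {'score': 9, 'c': 32, 'b': 38, 'x': 50}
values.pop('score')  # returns 9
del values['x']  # {'c': 32, 'b': 38}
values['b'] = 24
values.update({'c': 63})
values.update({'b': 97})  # {'c': 63, 'b': 97}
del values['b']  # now {'c': 63}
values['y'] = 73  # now {'c': 63, 'y': 73}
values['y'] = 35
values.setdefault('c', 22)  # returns 63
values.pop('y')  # 35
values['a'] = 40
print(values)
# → {'c': 63, 'a': 40}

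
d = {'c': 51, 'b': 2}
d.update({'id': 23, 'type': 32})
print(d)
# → {'c': 51, 'b': 2, 'id': 23, 'type': 32}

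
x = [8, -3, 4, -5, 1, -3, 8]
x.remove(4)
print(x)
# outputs [8, -3, -5, 1, -3, 8]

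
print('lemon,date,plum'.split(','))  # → ['lemon', 'date', 'plum']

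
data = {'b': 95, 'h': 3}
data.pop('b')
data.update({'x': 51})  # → {'h': 3, 'x': 51}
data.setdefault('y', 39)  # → 39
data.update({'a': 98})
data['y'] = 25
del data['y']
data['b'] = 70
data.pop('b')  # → 70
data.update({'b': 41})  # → {'h': 3, 'x': 51, 'a': 98, 'b': 41}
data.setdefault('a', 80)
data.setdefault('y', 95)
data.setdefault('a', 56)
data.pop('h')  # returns 3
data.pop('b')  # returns 41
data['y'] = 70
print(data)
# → {'x': 51, 'a': 98, 'y': 70}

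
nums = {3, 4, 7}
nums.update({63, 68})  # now {3, 4, 7, 63, 68}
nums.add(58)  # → {3, 4, 7, 58, 63, 68}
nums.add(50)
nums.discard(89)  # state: {3, 4, 7, 50, 58, 63, 68}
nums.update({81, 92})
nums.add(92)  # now {3, 4, 7, 50, 58, 63, 68, 81, 92}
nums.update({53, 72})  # {3, 4, 7, 50, 53, 58, 63, 68, 72, 81, 92}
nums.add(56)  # {3, 4, 7, 50, 53, 56, 58, 63, 68, 72, 81, 92}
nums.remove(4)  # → {3, 7, 50, 53, 56, 58, 63, 68, 72, 81, 92}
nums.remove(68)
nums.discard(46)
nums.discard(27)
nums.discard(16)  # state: {3, 7, 50, 53, 56, 58, 63, 72, 81, 92}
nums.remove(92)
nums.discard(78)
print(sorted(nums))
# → [3, 7, 50, 53, 56, 58, 63, 72, 81]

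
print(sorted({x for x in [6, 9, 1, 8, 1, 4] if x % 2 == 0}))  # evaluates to [4, 6, 8]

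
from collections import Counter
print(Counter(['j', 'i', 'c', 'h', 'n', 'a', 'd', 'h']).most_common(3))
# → [('h', 2), ('j', 1), ('i', 1)]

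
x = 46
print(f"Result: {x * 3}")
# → Result: 138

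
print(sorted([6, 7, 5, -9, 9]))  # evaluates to [-9, 5, 6, 7, 9]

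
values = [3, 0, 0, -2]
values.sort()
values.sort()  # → [-2, 0, 0, 3]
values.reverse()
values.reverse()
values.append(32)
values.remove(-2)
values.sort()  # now [0, 0, 3, 32]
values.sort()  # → [0, 0, 3, 32]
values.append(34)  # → [0, 0, 3, 32, 34]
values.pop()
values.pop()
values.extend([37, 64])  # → [0, 0, 3, 37, 64]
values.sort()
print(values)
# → [0, 0, 3, 37, 64]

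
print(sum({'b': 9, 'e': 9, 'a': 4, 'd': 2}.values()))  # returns 24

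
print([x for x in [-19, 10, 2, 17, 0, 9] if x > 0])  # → [10, 2, 17, 9]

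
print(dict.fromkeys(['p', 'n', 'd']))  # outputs {'p': None, 'n': None, 'd': None}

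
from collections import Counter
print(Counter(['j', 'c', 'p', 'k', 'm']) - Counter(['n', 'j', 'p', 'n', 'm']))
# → Counter({'c': 1, 'k': 1})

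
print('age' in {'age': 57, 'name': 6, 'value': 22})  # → True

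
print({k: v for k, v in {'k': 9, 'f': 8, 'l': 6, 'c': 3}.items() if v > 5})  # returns {'k': 9, 'f': 8, 'l': 6}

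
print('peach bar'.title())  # Peach Bar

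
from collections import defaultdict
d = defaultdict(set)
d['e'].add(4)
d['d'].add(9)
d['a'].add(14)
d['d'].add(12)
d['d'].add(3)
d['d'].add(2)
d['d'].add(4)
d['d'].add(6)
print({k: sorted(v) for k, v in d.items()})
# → {'e': [4], 'd': [2, 3, 4, 6, 9, 12], 'a': [14]}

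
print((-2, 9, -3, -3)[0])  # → -2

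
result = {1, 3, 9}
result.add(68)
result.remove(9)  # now {1, 3, 68}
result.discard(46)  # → {1, 3, 68}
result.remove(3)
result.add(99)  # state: {1, 68, 99}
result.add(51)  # {1, 51, 68, 99}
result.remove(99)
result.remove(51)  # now {1, 68}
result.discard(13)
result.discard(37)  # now {1, 68}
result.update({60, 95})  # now {1, 60, 68, 95}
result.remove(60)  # {1, 68, 95}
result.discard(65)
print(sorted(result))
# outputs [1, 68, 95]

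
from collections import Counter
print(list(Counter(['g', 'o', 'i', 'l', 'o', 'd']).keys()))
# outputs ['g', 'o', 'i', 'l', 'd']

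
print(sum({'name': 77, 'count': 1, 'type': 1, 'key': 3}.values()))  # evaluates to 82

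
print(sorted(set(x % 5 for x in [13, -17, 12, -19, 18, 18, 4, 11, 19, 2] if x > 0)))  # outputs [1, 2, 3, 4]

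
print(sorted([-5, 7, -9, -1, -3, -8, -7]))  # [-9, -8, -7, -5, -3, -1, 7]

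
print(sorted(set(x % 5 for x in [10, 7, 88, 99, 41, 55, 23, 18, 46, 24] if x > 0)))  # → [0, 1, 2, 3, 4]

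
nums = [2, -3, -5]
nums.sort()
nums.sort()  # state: [-5, -3, 2]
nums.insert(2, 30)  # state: [-5, -3, 30, 2]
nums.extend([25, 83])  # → [-5, -3, 30, 2, 25, 83]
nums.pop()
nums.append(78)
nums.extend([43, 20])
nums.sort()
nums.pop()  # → 78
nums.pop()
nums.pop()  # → 30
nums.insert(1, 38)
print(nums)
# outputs [-5, 38, -3, 2, 20, 25]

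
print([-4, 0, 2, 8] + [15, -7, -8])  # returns [-4, 0, 2, 8, 15, -7, -8]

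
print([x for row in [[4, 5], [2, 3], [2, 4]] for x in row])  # [4, 5, 2, 3, 2, 4]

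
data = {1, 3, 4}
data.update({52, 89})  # {1, 3, 4, 52, 89}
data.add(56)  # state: {1, 3, 4, 52, 56, 89}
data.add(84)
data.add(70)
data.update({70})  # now {1, 3, 4, 52, 56, 70, 84, 89}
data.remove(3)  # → {1, 4, 52, 56, 70, 84, 89}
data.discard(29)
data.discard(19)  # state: {1, 4, 52, 56, 70, 84, 89}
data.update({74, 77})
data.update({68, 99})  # {1, 4, 52, 56, 68, 70, 74, 77, 84, 89, 99}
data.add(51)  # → {1, 4, 51, 52, 56, 68, 70, 74, 77, 84, 89, 99}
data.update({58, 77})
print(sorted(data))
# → [1, 4, 51, 52, 56, 58, 68, 70, 74, 77, 84, 89, 99]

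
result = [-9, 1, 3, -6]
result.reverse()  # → [-6, 3, 1, -9]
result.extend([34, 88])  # [-6, 3, 1, -9, 34, 88]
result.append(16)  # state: [-6, 3, 1, -9, 34, 88, 16]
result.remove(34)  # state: [-6, 3, 1, -9, 88, 16]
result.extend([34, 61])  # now [-6, 3, 1, -9, 88, 16, 34, 61]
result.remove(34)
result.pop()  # 61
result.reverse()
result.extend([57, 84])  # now [16, 88, -9, 1, 3, -6, 57, 84]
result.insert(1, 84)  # [16, 84, 88, -9, 1, 3, -6, 57, 84]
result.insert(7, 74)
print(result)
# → [16, 84, 88, -9, 1, 3, -6, 74, 57, 84]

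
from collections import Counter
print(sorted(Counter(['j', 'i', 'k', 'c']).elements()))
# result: ['c', 'i', 'j', 'k']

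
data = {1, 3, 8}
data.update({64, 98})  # {1, 3, 8, 64, 98}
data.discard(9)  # {1, 3, 8, 64, 98}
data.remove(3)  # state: {1, 8, 64, 98}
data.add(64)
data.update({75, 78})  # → {1, 8, 64, 75, 78, 98}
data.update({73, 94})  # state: {1, 8, 64, 73, 75, 78, 94, 98}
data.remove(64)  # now {1, 8, 73, 75, 78, 94, 98}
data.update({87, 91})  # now {1, 8, 73, 75, 78, 87, 91, 94, 98}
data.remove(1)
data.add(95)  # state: {8, 73, 75, 78, 87, 91, 94, 95, 98}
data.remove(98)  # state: {8, 73, 75, 78, 87, 91, 94, 95}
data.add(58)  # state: {8, 58, 73, 75, 78, 87, 91, 94, 95}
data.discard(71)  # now {8, 58, 73, 75, 78, 87, 91, 94, 95}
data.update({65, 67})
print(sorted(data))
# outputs [8, 58, 65, 67, 73, 75, 78, 87, 91, 94, 95]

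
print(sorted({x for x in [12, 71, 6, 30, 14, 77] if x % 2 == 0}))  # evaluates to [6, 12, 14, 30]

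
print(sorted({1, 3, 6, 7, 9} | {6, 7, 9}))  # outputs [1, 3, 6, 7, 9]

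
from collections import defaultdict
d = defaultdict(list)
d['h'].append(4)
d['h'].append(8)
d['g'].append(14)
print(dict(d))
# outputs {'h': [4, 8], 'g': [14]}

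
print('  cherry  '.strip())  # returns cherry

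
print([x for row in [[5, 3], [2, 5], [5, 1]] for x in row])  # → [5, 3, 2, 5, 5, 1]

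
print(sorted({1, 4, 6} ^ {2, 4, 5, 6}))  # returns [1, 2, 5]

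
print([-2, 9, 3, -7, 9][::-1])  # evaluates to [9, -7, 3, 9, -2]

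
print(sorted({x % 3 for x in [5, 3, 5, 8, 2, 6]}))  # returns [0, 2]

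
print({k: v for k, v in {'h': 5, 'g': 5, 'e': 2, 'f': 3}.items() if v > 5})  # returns {}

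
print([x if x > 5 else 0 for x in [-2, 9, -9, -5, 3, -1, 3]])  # [0, 9, 0, 0, 0, 0, 0]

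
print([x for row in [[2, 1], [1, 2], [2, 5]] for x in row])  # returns [2, 1, 1, 2, 2, 5]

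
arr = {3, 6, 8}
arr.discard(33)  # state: {3, 6, 8}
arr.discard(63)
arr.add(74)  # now {3, 6, 8, 74}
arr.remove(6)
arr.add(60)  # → {3, 8, 60, 74}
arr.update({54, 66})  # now {3, 8, 54, 60, 66, 74}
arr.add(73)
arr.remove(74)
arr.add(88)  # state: {3, 8, 54, 60, 66, 73, 88}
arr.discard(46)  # {3, 8, 54, 60, 66, 73, 88}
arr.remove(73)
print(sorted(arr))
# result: [3, 8, 54, 60, 66, 88]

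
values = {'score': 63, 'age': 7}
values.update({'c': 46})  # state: {'score': 63, 'age': 7, 'c': 46}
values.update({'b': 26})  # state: {'score': 63, 'age': 7, 'c': 46, 'b': 26}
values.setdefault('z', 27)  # 27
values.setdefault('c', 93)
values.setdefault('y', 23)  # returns 23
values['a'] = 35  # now {'score': 63, 'age': 7, 'c': 46, 'b': 26, 'z': 27, 'y': 23, 'a': 35}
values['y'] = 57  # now {'score': 63, 'age': 7, 'c': 46, 'b': 26, 'z': 27, 'y': 57, 'a': 35}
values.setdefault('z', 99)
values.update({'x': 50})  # {'score': 63, 'age': 7, 'c': 46, 'b': 26, 'z': 27, 'y': 57, 'a': 35, 'x': 50}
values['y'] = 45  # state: {'score': 63, 'age': 7, 'c': 46, 'b': 26, 'z': 27, 'y': 45, 'a': 35, 'x': 50}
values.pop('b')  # 26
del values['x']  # {'score': 63, 'age': 7, 'c': 46, 'z': 27, 'y': 45, 'a': 35}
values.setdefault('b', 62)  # 62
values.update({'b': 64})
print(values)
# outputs {'score': 63, 'age': 7, 'c': 46, 'z': 27, 'y': 45, 'a': 35, 'b': 64}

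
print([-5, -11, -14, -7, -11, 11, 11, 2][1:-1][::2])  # [-11, -7, 11]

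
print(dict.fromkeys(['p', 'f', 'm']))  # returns {'p': None, 'f': None, 'm': None}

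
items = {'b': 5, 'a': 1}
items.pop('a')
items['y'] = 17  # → {'b': 5, 'y': 17}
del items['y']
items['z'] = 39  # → {'b': 5, 'z': 39}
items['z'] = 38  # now {'b': 5, 'z': 38}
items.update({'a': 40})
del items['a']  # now {'b': 5, 'z': 38}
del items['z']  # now {'b': 5}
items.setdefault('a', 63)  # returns 63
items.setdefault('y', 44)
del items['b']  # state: {'a': 63, 'y': 44}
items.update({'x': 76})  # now {'a': 63, 'y': 44, 'x': 76}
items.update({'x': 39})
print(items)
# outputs {'a': 63, 'y': 44, 'x': 39}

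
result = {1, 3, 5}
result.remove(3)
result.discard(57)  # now {1, 5}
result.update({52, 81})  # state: {1, 5, 52, 81}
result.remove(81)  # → {1, 5, 52}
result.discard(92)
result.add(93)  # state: {1, 5, 52, 93}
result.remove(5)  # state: {1, 52, 93}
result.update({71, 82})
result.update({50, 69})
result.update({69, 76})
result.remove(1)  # {50, 52, 69, 71, 76, 82, 93}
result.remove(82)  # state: {50, 52, 69, 71, 76, 93}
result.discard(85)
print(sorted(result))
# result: [50, 52, 69, 71, 76, 93]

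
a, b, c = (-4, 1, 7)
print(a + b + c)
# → 4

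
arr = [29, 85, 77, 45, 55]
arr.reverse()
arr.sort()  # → [29, 45, 55, 77, 85]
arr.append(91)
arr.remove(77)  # [29, 45, 55, 85, 91]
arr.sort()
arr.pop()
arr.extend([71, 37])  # [29, 45, 55, 85, 71, 37]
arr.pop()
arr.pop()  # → 71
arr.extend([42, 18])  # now [29, 45, 55, 85, 42, 18]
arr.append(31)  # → [29, 45, 55, 85, 42, 18, 31]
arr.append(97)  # [29, 45, 55, 85, 42, 18, 31, 97]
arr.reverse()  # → [97, 31, 18, 42, 85, 55, 45, 29]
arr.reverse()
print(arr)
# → [29, 45, 55, 85, 42, 18, 31, 97]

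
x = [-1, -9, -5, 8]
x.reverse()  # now [8, -5, -9, -1]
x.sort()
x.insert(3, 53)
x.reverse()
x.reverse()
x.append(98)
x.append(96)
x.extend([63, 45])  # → [-9, -5, -1, 53, 8, 98, 96, 63, 45]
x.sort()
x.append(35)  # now [-9, -5, -1, 8, 45, 53, 63, 96, 98, 35]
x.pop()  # 35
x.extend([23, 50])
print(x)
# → [-9, -5, -1, 8, 45, 53, 63, 96, 98, 23, 50]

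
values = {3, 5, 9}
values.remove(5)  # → {3, 9}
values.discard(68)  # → {3, 9}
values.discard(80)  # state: {3, 9}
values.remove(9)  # {3}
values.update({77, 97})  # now {3, 77, 97}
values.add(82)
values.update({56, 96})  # {3, 56, 77, 82, 96, 97}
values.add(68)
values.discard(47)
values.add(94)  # {3, 56, 68, 77, 82, 94, 96, 97}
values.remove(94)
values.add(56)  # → {3, 56, 68, 77, 82, 96, 97}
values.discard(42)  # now {3, 56, 68, 77, 82, 96, 97}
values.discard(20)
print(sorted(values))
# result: [3, 56, 68, 77, 82, 96, 97]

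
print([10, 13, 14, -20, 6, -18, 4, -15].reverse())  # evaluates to None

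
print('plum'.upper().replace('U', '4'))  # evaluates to PL4M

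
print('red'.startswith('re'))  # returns True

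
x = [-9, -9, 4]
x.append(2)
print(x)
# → [-9, -9, 4, 2]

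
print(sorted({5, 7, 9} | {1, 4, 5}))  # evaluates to [1, 4, 5, 7, 9]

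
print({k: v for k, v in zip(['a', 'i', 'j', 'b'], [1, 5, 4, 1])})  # {'a': 1, 'i': 5, 'j': 4, 'b': 1}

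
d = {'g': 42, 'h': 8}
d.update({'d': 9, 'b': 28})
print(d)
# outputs {'g': 42, 'h': 8, 'd': 9, 'b': 28}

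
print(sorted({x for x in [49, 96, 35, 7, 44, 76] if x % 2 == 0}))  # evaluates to [44, 76, 96]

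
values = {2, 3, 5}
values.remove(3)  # {2, 5}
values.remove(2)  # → {5}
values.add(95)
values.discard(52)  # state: {5, 95}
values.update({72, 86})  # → {5, 72, 86, 95}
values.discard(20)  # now {5, 72, 86, 95}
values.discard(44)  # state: {5, 72, 86, 95}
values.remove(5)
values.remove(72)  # {86, 95}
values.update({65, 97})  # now {65, 86, 95, 97}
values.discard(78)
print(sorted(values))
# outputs [65, 86, 95, 97]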